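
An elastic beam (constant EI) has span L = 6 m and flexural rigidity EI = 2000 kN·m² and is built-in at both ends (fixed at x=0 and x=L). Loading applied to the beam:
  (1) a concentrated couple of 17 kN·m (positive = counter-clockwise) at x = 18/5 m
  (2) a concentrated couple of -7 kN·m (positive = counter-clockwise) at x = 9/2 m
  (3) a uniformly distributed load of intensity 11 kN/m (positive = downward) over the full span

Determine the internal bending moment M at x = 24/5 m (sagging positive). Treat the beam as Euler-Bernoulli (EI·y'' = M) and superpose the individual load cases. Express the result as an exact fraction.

Load 1 — applied couple M₀=17 kN·m at a=18/5 m (b=L-a=12/5):
  M_1 = R_Ax - M_A - M₀  [x>a] with R_A=102/25, M_A=136/25 = (102/25)·(24/5) - (136/25) - 17 = -357/125 kN·m
Load 2 — applied couple M₀=-7 kN·m at a=9/2 m (b=L-a=3/2):
  M_2 = R_Ax - M_A - M₀  [x>a] with R_A=-21/16, M_A=-35/16 = (-21/16)·(24/5) - (-35/16) - (-7) = 231/80 kN·m
Load 3 — uniform load w=11 kN/m over full span:
  M_3 = wLx/2 - wL²/12 - wx²/2 = 11·6·(24/5)/2 - 11·6²/12 - 11·(24/5)²/2 = -33/25 kN·m
Superposition: M = Σ M_i = -2577/2000 kN·m ≈ -1.288500 kN·m

M(24/5) = -2577/2000 kN·m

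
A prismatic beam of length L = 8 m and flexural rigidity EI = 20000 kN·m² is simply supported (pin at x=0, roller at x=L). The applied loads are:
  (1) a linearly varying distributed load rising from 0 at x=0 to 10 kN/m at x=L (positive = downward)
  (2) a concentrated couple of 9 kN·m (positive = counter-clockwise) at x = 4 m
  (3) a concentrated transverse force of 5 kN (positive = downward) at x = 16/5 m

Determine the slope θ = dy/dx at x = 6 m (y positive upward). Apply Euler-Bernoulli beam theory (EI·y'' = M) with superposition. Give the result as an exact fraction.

Load 1 — triangular load w₀=10 kN/m (0→w₀ over full span):
  θ_1 = -w₀(7L⁴-30L²x²+15x⁴)/(360LEI) = -10·(7·8⁴-30·8²·6²+15·6⁴)/(360·8·20000) = 1313/360000 rad
Load 2 — applied couple M₀=9 kN·m at a=4 m (b=L-a=4):
  θ_2 = (M₀x²/(2L)-M₀(x-a)+C₁)/EI  [x>a] with C₁=M₀(3b²-L²)/(6L)=-3 = (9·6²/(2·8)-9·(6-4)+(-3))/20000 = -3/80000 rad
Load 3 — point force P=5 kN at a=16/5 m (b=L-a=24/5):
  θ_3 = -Pa(2L²-6Lx+3x²+a²)/(6LEI)  [x>a] = -5·(16/5)·(2·8²-6·8·6+3·6²+(16/5)²)/(6·8·20000) = 87/125000 rad
Superposition: θ = Σ θ_i = 77503/18000000 rad ≈ 0.004306 rad

θ(6) = 77503/18000000 rad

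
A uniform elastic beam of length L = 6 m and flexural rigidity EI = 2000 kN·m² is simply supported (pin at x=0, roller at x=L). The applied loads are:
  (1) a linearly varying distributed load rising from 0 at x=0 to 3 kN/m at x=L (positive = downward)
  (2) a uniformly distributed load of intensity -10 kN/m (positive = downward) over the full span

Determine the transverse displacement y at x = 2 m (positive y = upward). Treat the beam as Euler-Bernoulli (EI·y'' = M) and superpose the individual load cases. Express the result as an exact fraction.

Load 1 — triangular load w₀=3 kN/m (0→w₀ over full span):
  y_1 = -w₀x(7L⁴-10L²x²+3x⁴)/(360LEI) = -3·2·(7·6⁴-10·6²·2²+3·2⁴)/(360·6·2000) = -4/375 m
Load 2 — uniform load w=-10 kN/m over full span:
  y_2 = -wx(L³-2Lx²+x³)/(24EI) = -(-10)·2·(6³-2·6·2²+2³)/(24·2000) = 11/150 m
Superposition: y = Σ y_i = 47/750 m ≈ 0.062667 m

y(2) = 47/750 m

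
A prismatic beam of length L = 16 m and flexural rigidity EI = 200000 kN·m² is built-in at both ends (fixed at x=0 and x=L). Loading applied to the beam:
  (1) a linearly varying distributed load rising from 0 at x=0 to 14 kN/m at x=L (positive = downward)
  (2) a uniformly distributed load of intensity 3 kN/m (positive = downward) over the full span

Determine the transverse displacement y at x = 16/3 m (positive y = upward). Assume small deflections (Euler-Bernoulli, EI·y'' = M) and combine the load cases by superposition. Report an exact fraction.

Load 1 — triangular load w₀=14 kN/m (0→w₀ over full span):
  y_1 = -w₀x²(L-x)²(x+2L)/(120LEI) = -14·(16/3)²·(16-(16/3))²·((16/3)+2·16)/(120·16·200000) = -50176/11390625 m
Load 2 — uniform load w=3 kN/m over full span:
  y_2 = -wx²(L-x)²/(24EI) = -3·(16/3)²·(16-(16/3))²/(24·200000) = -512/253125 m
Superposition: y = Σ y_i = -73216/11390625 m ≈ -0.006428 m

y(16/3) = -73216/11390625 m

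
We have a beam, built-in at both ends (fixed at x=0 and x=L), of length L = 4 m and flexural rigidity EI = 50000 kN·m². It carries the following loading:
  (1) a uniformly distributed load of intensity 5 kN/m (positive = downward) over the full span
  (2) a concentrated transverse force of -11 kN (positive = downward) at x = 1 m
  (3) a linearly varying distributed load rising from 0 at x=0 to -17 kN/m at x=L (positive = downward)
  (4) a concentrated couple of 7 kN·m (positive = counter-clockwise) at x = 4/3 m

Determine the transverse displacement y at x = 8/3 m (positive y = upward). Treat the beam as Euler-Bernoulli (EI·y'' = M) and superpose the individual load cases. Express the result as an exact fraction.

y(8/3) = 32431/364500000 m

Load 1 — uniform load w=5 kN/m over full span:
  y_1 = -wx²(L-x)²/(24EI) = -5·(8/3)²·(4-(8/3))²/(24·50000) = -8/151875 m
Load 2 — point force P=-11 kN at a=1 m (b=L-a=3):
  y_2 = -Pa²(L-x)²(3bL-(3b+a)(L-x))/(6L³EI)  [x>a] = -(-11)·1²·(4-(8/3))²·(3·3·4-(3·3+1)·(4-(8/3)))/(6·4³·50000) = 187/8100000 m
Load 3 — triangular load w₀=-17 kN/m (0→w₀ over full span):
  y_3 = -w₀x²(L-x)²(x+2L)/(120LEI) = -(-17)·(8/3)²·(4-(8/3))²·((8/3)+2·4)/(120·4·50000) = 1088/11390625 m
Load 4 — applied couple M₀=7 kN·m at a=4/3 m (b=L-a=8/3):
  y_4 = (R_Ax³/6 - M_Ax²/2 - M₀(x-a)²/2)/EI  [x>a] with R_A=7/3, M_A=0 = ((7/3)·(8/3)³/6 - 0·(8/3)²/2 - 7·((8/3)-(4/3))²/2)/50000 = 7/303750 m
Superposition: y = Σ y_i = 32431/364500000 m ≈ 0.000089 m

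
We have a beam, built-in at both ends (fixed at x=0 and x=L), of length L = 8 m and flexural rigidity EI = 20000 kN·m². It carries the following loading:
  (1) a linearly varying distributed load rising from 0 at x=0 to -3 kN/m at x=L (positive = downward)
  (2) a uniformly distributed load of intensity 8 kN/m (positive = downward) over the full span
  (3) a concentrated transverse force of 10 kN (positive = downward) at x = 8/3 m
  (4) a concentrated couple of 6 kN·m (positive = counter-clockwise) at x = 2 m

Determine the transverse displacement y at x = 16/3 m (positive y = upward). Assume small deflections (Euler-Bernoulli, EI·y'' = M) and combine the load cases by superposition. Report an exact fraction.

y(16/3) = -171721/54675000 m

Load 1 — triangular load w₀=-3 kN/m (0→w₀ over full span):
  y_1 = -w₀x²(L-x)²(x+2L)/(120LEI) = -(-3)·(16/3)²·(8-(16/3))²·((16/3)+2·8)/(120·8·20000) = 512/759375 m
Load 2 — uniform load w=8 kN/m over full span:
  y_2 = -wx²(L-x)²/(24EI) = -8·(16/3)²·(8-(16/3))²/(24·20000) = -512/151875 m
Load 3 — point force P=10 kN at a=8/3 m (b=L-a=16/3):
  y_3 = -Pa²(L-x)²(3bL-(3b+a)(L-x))/(6L³EI)  [x>a] = -10·(8/3)²·(8-(16/3))²·(3·(16/3)·8-(3·(16/3)+(8/3))·(8-(16/3)))/(6·8³·20000) = -176/273375 m
Load 4 — applied couple M₀=6 kN·m at a=2 m (b=L-a=6):
  y_4 = (R_Ax³/6 - M_Ax²/2 - M₀(x-a)²/2)/EI  [x>a] with R_A=27/32, M_A=-9/8 = ((27/32)·(16/3)³/6 - (-9/8)·(16/3)²/2 - 6·((16/3)-2)²/2)/20000 = 1/5000 m
Superposition: y = Σ y_i = -171721/54675000 m ≈ -0.003141 m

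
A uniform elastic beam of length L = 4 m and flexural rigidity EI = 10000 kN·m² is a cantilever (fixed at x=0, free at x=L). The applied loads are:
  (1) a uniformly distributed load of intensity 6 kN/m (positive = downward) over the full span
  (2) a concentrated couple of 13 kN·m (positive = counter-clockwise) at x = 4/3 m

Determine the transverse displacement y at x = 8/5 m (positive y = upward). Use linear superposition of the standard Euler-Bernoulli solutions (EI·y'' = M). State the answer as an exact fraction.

y(8/5) = -21457/7031250 m

Load 1 — uniform load w=6 kN/m over full span:
  y_1 = -wx²(x²-4Lx+6L²)/(24EI) = -6·(8/5)²·((8/5)²-4·4·(8/5)+6·4²)/(24·10000) = -1824/390625 m
Load 2 — applied couple M₀=13 kN·m at a=4/3 m (b=L-a=8/3):
  y_2 = M₀a(2x-a)/(2EI)  [x>a] = 13·(4/3)·(2·(8/5)-(4/3))/(2·10000) = 91/56250 m
Superposition: y = Σ y_i = -21457/7031250 m ≈ -0.003052 m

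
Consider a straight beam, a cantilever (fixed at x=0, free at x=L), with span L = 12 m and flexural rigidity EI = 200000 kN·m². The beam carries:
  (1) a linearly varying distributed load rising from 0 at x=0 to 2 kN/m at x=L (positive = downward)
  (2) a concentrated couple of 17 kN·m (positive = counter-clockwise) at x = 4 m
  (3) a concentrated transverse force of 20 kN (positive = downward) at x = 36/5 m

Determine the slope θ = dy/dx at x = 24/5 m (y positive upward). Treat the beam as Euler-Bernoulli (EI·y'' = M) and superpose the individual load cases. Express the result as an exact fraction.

Load 1 — triangular load w₀=2 kN/m (0→w₀ over full span):
  θ_1 = (w₀Lx²/4-w₀L²x/3-w₀x⁴/(24L))/EI = (2·12·(24/5)²/4-2·12²·(24/5)/3-2·(24/5)⁴/(24·12))/200000 = -3186/1953125 rad
Load 2 — applied couple M₀=17 kN·m at a=4 m (b=L-a=8):
  θ_2 = M₀a/EI  [x>a] = 17·4/200000 = 17/50000 rad
Load 3 — point force P=20 kN at a=36/5 m (b=L-a=24/5):
  θ_3 = -Px(2a-x)/(2EI)  [x≤a] = -20·(24/5)·(2·(36/5)-(24/5))/(2·200000) = -36/15625 rad
Superposition: θ = Σ θ_i = -112351/31250000 rad ≈ -0.003595 rad

θ(24/5) = -112351/31250000 rad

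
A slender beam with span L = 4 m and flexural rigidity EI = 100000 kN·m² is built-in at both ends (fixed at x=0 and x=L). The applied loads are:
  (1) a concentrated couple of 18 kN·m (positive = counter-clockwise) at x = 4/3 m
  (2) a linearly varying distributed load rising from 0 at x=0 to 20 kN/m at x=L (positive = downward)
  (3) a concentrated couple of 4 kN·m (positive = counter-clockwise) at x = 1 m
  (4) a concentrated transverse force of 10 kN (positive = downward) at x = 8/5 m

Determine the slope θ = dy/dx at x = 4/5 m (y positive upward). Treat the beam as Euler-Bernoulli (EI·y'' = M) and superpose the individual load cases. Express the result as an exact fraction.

Load 1 — applied couple M₀=18 kN·m at a=4/3 m (b=L-a=8/3):
  θ_1 = (R_Ax²/2 - M_Ax)/EI  [x≤a] with R_A=6, M_A=0 = (6·(4/5)²/2 - 0·(4/5))/100000 = 3/156250 rad
Load 2 — triangular load w₀=20 kN/m (0→w₀ over full span):
  θ_2 = -w₀(2x(L-x)(L-2x)(x+2L)+x²(L-x)²)/(120LEI) = -20·(2·(4/5)·(4-(4/5))·(4-2·(4/5))·((4/5)+2·4)+(4/5)²·(4-(4/5))²)/(120·4·100000) = -56/1171875 rad
Load 3 — applied couple M₀=4 kN·m at a=1 m (b=L-a=3):
  θ_3 = (R_Ax²/2 - M_Ax)/EI  [x≤a] with R_A=9/8, M_A=-3/4 = ((9/8)·(4/5)²/2 - (-3/4)·(4/5))/100000 = 3/312500 rad
Load 4 — point force P=10 kN at a=8/5 m (b=L-a=12/5):
  θ_4 = -Pb²x(2aL-(3a+b)x)/(2L³EI)  [x≤a] = -10·(12/5)²·(4/5)·(2·(8/5)·4-(3·(8/5)+(12/5))·(4/5))/(2·4³·100000) = -99/3906250 rad
Superposition: θ = Σ θ_i = -1039/23437500 rad ≈ -0.000044 rad

θ(4/5) = -1039/23437500 rad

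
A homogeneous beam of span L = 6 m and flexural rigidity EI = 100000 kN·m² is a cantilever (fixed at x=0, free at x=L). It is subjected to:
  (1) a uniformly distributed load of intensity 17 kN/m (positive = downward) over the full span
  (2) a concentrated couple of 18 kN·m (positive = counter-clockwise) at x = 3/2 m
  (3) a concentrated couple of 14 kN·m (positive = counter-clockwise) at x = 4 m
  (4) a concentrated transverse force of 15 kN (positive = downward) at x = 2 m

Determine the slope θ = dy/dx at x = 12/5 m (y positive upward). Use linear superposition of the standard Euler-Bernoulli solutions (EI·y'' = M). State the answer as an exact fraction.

θ(12/5) = -56151/12500000 rad

Load 1 — uniform load w=17 kN/m over full span:
  θ_1 = -wx(x²-3Lx+3L²)/(6EI) = -17·(12/5)·((12/5)²-3·6·(12/5)+3·6²)/(6·100000) = -7497/1562500 rad
Load 2 — applied couple M₀=18 kN·m at a=3/2 m (b=L-a=9/2):
  θ_2 = M₀a/EI  [x>a] = 18·(3/2)/100000 = 27/100000 rad
Load 3 — applied couple M₀=14 kN·m at a=4 m (b=L-a=2):
  θ_3 = M₀x/EI  [x≤a] = 14·(12/5)/100000 = 21/62500 rad
Load 4 — point force P=15 kN at a=2 m (b=L-a=4):
  θ_4 = -Pa²/(2EI)  [x>a] = -15·2²/(2·100000) = -3/10000 rad
Superposition: θ = Σ θ_i = -56151/12500000 rad ≈ -0.004492 rad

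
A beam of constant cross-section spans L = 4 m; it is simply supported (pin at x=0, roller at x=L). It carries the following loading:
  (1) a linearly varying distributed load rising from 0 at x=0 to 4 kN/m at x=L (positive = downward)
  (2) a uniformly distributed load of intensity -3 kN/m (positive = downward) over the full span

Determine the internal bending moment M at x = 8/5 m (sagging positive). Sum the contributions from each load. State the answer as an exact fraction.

Load 1 — triangular load w₀=4 kN/m (0→w₀ over full span):
  M_1 = w₀Lx/6 - w₀x³/(6L) = 4·4·(8/5)/6 - 4·(8/5)³/(6·4) = 448/125 kN·m
Load 2 — uniform load w=-3 kN/m over full span:
  M_2 = wx(L-x)/2 = (-3)·(8/5)·(4-(8/5))/2 = -144/25 kN·m
Superposition: M = Σ M_i = -272/125 kN·m ≈ -2.176000 kN·m

M(8/5) = -272/125 kN·m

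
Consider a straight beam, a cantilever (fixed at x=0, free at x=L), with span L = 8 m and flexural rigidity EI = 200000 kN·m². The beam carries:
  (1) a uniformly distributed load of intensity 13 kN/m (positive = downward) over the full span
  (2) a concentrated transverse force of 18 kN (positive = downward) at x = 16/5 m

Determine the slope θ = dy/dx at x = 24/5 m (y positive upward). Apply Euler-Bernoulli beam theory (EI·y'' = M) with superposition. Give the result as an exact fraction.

θ(24/5) = -2208/390625 rad

Load 1 — uniform load w=13 kN/m over full span:
  θ_1 = -wx(x²-3Lx+3L²)/(6EI) = -13·(24/5)·((24/5)²-3·8·(24/5)+3·8²)/(6·200000) = -2028/390625 rad
Load 2 — point force P=18 kN at a=16/5 m (b=L-a=24/5):
  θ_2 = -Pa²/(2EI)  [x>a] = -18·(16/5)²/(2·200000) = -36/78125 rad
Superposition: θ = Σ θ_i = -2208/390625 rad ≈ -0.005652 rad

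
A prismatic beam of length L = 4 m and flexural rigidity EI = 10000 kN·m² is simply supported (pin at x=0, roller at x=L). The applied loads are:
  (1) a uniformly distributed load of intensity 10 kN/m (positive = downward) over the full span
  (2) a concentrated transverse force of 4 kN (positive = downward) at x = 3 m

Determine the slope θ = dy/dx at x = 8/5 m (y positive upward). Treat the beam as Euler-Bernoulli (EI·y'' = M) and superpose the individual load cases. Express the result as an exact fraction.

Load 1 — uniform load w=10 kN/m over full span:
  θ_1 = -w(L³-6Lx²+4x³)/(24EI) = -10·(4³-6·4·(8/5)²+4·(8/5)³)/(24·10000) = -37/46875 rad
Load 2 — point force P=4 kN at a=3 m (b=L-a=1):
  θ_2 = -Pb(L²-b²-3x²)/(6LEI)  [x≤a] = -4·1·(4²-1²-3·(8/5)²)/(6·4·10000) = -61/500000 rad
Superposition: θ = Σ θ_i = -1367/1500000 rad ≈ -0.000911 rad

θ(8/5) = -1367/1500000 rad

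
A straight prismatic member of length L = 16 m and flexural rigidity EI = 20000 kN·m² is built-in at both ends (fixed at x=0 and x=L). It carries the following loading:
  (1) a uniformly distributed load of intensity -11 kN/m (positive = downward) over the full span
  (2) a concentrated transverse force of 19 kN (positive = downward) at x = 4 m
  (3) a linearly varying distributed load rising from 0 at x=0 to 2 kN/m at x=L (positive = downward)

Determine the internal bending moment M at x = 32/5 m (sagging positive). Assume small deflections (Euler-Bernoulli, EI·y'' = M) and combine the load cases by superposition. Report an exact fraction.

Load 1 — uniform load w=-11 kN/m over full span:
  M_1 = wLx/2 - wL²/12 - wx²/2 = (-11)·16·(32/5)/2 - (-11)·16²/12 - (-11)·(32/5)²/2 = -7744/75 kN·m
Load 2 — point force P=19 kN at a=4 m (b=L-a=12):
  M_2 = Pa²(a+3b)(L-x)/L³ - Pa²b/L²  [x>a] = 19·4²·(4+3·12)·(16-(32/5))/16³ - 19·4²·12/16² = 57/4 kN·m
Load 3 — triangular load w₀=2 kN/m (0→w₀ over full span):
  M_3 = 3w₀Lx/20 - w₀L²/30 - w₀x³/(6L) = 3·2·16·(32/5)/20 - 2·16²/30 - 2·(32/5)³/(6·16) = 1024/125 kN·m
Superposition: M = Σ M_i = -121217/1500 kN·m ≈ -80.811333 kN·m

M(32/5) = -121217/1500 kN·m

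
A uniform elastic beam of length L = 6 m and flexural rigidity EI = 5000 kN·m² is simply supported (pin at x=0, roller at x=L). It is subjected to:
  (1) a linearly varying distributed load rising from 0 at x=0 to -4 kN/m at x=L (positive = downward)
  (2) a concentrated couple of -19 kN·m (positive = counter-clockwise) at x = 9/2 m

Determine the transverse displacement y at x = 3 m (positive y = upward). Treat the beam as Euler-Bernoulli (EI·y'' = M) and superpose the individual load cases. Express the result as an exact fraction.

y(3) = 1053/80000 m

Load 1 — triangular load w₀=-4 kN/m (0→w₀ over full span):
  y_1 = -w₀x(7L⁴-10L²x²+3x⁴)/(360LEI) = -(-4)·3·(7·6⁴-10·6²·3²+3·3⁴)/(360·6·5000) = 27/4000 m
Load 2 — applied couple M₀=-19 kN·m at a=9/2 m (b=L-a=3/2):
  y_2 = (M₀x³/(6L)+C₁x)/EI  [x≤a] with C₁=M₀(3b²-L²)/(6L)=247/16 = ((-19)·3³/(6·6)+(247/16)·3)/5000 = 513/80000 m
Superposition: y = Σ y_i = 1053/80000 m ≈ 0.013163 m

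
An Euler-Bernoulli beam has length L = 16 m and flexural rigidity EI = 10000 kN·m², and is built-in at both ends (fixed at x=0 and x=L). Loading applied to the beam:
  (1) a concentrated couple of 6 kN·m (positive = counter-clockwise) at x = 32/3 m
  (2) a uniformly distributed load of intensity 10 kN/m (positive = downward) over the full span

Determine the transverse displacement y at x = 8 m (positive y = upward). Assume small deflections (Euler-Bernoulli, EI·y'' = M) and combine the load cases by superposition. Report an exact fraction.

Load 1 — applied couple M₀=6 kN·m at a=32/3 m (b=L-a=16/3):
  y_1 = (R_Ax³/6 - M_Ax²/2)/EI  [x≤a] with R_A=1/2, M_A=2 = ((1/2)·8³/6 - 2·8²/2)/10000 = -4/1875 m
Load 2 — uniform load w=10 kN/m over full span:
  y_2 = -wx²(L-x)²/(24EI) = -10·8²·(16-8)²/(24·10000) = -64/375 m
Superposition: y = Σ y_i = -108/625 m ≈ -0.172800 m

y(8) = -108/625 m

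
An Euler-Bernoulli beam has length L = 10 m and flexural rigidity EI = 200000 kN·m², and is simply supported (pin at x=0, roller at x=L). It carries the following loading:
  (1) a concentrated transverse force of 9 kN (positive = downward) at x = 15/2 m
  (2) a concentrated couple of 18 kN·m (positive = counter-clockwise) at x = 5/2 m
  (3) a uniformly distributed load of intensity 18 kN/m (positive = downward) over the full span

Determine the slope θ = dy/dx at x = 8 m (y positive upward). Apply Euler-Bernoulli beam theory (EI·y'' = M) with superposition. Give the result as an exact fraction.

Load 1 — point force P=9 kN at a=15/2 m (b=L-a=5/2):
  θ_1 = -Pa(2L²-6Lx+3x²+a²)/(6LEI)  [x>a] = -9·(15/2)·(2·10²-6·10·8+3·8²+(15/2)²)/(6·10·200000) = 1143/6400000 rad
Load 2 — applied couple M₀=18 kN·m at a=5/2 m (b=L-a=15/2):
  θ_2 = (M₀x²/(2L)-M₀(x-a)+C₁)/EI  [x>a] with C₁=M₀(3b²-L²)/(6L)=165/8 = (18·8²/(2·10)-18·(8-(5/2))+(165/8))/200000 = -831/8000000 rad
Load 3 — uniform load w=18 kN/m over full span:
  θ_3 = -w(L³-6Lx²+4x³)/(24EI) = -18·(10³-6·10·8²+4·8³)/(24·200000) = 297/100000 rad
Superposition: θ = Σ θ_i = 97431/32000000 rad ≈ 0.003045 rad

θ(8) = 97431/32000000 rad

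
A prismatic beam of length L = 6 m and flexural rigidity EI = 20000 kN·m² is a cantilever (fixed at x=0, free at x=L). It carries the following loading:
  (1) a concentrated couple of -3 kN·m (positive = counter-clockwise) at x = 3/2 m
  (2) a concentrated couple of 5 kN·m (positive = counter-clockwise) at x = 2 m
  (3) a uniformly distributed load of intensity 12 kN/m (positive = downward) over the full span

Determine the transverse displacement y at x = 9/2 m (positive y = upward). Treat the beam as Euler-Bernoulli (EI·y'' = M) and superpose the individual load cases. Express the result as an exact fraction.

y(9/2) = -40973/640000 m

Load 1 — applied couple M₀=-3 kN·m at a=3/2 m (b=L-a=9/2):
  y_1 = M₀a(2x-a)/(2EI)  [x>a] = (-3)·(3/2)·(2·(9/2)-(3/2))/(2·20000) = -27/32000 m
Load 2 — applied couple M₀=5 kN·m at a=2 m (b=L-a=4):
  y_2 = M₀a(2x-a)/(2EI)  [x>a] = 5·2·(2·(9/2)-2)/(2·20000) = 7/4000 m
Load 3 — uniform load w=12 kN/m over full span:
  y_3 = -wx²(x²-4Lx+6L²)/(24EI) = -12·(9/2)²·((9/2)²-4·6·(9/2)+6·6²)/(24·20000) = -41553/640000 m
Superposition: y = Σ y_i = -40973/640000 m ≈ -0.064020 m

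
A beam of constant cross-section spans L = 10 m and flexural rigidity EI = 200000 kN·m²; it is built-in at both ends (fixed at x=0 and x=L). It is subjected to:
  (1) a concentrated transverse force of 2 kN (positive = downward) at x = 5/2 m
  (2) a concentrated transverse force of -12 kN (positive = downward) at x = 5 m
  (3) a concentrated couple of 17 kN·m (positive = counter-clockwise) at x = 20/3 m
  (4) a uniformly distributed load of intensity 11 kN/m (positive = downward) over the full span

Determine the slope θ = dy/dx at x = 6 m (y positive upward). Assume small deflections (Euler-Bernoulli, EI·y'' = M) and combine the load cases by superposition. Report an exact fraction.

θ(6) = 801/4000000 rad

Load 1 — point force P=2 kN at a=5/2 m (b=L-a=15/2):
  θ_1 = Pa²(L-x)(2bL-(3b+a)(L-x))/(2L³EI)  [x>a] = 2·(5/2)²·(10-6)·(2·(15/2)·10-(3·(15/2)+(5/2))·(10-6))/(2·10³·200000) = 1/160000 rad
Load 2 — point force P=-12 kN at a=5 m (b=L-a=5):
  θ_2 = Pa²(L-x)(2bL-(3b+a)(L-x))/(2L³EI)  [x>a] = (-12)·5²·(10-6)·(2·5·10-(3·5+5)·(10-6))/(2·10³·200000) = -3/50000 rad
Load 3 — applied couple M₀=17 kN·m at a=20/3 m (b=L-a=10/3):
  θ_3 = (R_Ax²/2 - M_Ax)/EI  [x≤a] with R_A=34/15, M_A=17/3 = ((34/15)·6²/2 - (17/3)·6)/200000 = 17/500000 rad
Load 4 — uniform load w=11 kN/m over full span:
  θ_4 = -wx(L-x)(L-2x)/(12EI) = -11·6·(10-6)·(10-2·6)/(12·200000) = 11/50000 rad
Superposition: θ = Σ θ_i = 801/4000000 rad ≈ 0.000200 rad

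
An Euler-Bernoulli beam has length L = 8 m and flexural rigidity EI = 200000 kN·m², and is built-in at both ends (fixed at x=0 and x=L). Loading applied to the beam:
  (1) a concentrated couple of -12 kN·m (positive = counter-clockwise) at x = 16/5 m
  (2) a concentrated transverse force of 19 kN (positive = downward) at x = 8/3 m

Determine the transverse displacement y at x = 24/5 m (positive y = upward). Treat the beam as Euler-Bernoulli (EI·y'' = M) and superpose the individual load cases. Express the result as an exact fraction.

y(24/5) = -152704/791015625 m

Load 1 — applied couple M₀=-12 kN·m at a=16/5 m (b=L-a=24/5):
  y_1 = (R_Ax³/6 - M_Ax²/2 - M₀(x-a)²/2)/EI  [x>a] with R_A=-54/25, M_A=-36/25 = ((-54/25)·(24/5)³/6 - (-36/25)·(24/5)²/2 - (-12)·((24/5)-(16/5))²/2)/200000 = -384/9765625 m
Load 2 — point force P=19 kN at a=8/3 m (b=L-a=16/3):
  y_2 = -Pa²(L-x)²(3bL-(3b+a)(L-x))/(6L³EI)  [x>a] = -19·(8/3)²·(8-(24/5))²·(3·(16/3)·8-(3·(16/3)+(8/3))·(8-(24/5)))/(6·8³·200000) = -4864/31640625 m
Superposition: y = Σ y_i = -152704/791015625 m ≈ -0.000193 m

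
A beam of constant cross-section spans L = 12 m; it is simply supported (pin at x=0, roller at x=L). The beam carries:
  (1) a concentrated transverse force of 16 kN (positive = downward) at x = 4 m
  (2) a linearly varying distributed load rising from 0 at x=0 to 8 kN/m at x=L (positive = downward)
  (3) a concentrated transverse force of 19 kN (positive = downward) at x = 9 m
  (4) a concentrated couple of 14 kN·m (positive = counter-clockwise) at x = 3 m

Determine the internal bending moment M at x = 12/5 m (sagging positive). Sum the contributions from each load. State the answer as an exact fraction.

M(12/5) = 9583/125 kN·m

Load 1 — point force P=16 kN at a=4 m (b=L-a=8):
  M_1 = Pbx/L  [x≤a] = 16·8·(12/5)/12 = 128/5 kN·m
Load 2 — triangular load w₀=8 kN/m (0→w₀ over full span):
  M_2 = w₀Lx/6 - w₀x³/(6L) = 8·12·(12/5)/6 - 8·(12/5)³/(6·12) = 4608/125 kN·m
Load 3 — point force P=19 kN at a=9 m (b=L-a=3):
  M_3 = Pbx/L  [x≤a] = 19·3·(12/5)/12 = 57/5 kN·m
Load 4 — applied couple M₀=14 kN·m at a=3 m (b=L-a=9):
  M_4 = M₀x/L  [x≤a] = 14·(12/5)/12 = 14/5 kN·m
Superposition: M = Σ M_i = 9583/125 kN·m ≈ 76.664000 kN·m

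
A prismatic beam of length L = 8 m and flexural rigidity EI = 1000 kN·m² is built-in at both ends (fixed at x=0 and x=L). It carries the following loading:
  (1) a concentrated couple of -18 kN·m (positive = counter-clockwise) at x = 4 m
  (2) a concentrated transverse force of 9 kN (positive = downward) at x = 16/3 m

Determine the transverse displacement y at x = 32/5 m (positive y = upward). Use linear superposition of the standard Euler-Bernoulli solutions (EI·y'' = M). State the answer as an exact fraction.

Load 1 — applied couple M₀=-18 kN·m at a=4 m (b=L-a=4):
  y_1 = (R_Ax³/6 - M_Ax²/2 - M₀(x-a)²/2)/EI  [x>a] with R_A=-27/8, M_A=-9/2 = ((-27/8)·(32/5)³/6 - (-9/2)·(32/5)²/2 - (-18)·((32/5)-4)²/2)/1000 = -54/15625 m
Load 2 — point force P=9 kN at a=16/3 m (b=L-a=8/3):
  y_2 = -Pa²(L-x)²(3bL-(3b+a)(L-x))/(6L³EI)  [x>a] = -9·(16/3)²·(8-(32/5))²·(3·(8/3)·8-(3·(8/3)+(16/3))·(8-(32/5)))/(6·8³·1000) = -256/28125 m
Superposition: y = Σ y_i = -1766/140625 m ≈ -0.012558 m

y(32/5) = -1766/140625 m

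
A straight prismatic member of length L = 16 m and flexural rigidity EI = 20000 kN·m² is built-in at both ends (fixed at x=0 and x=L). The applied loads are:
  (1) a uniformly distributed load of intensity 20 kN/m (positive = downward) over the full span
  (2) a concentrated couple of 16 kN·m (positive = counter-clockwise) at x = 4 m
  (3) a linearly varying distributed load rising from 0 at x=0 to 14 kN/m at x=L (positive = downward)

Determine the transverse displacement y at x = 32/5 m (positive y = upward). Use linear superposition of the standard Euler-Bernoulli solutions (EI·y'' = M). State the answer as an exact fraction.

y(32/5) = -2020596/9765625 m

Load 1 — uniform load w=20 kN/m over full span:
  y_1 = -wx²(L-x)²/(24EI) = -20·(32/5)²·(16-(32/5))²/(24·20000) = -12288/78125 m
Load 2 — applied couple M₀=16 kN·m at a=4 m (b=L-a=12):
  y_2 = (R_Ax³/6 - M_Ax²/2 - M₀(x-a)²/2)/EI  [x>a] with R_A=9/8, M_A=-3 = ((9/8)·(32/5)³/6 - (-3)·(32/5)²/2 - 16·((32/5)-4)²/2)/20000 = 252/78125 m
Load 3 — triangular load w₀=14 kN/m (0→w₀ over full span):
  y_3 = -w₀x²(L-x)²(x+2L)/(120LEI) = -14·(32/5)²·(16-(32/5))²·((32/5)+2·16)/(120·16·20000) = -516096/9765625 m
Superposition: y = Σ y_i = -2020596/9765625 m ≈ -0.206909 m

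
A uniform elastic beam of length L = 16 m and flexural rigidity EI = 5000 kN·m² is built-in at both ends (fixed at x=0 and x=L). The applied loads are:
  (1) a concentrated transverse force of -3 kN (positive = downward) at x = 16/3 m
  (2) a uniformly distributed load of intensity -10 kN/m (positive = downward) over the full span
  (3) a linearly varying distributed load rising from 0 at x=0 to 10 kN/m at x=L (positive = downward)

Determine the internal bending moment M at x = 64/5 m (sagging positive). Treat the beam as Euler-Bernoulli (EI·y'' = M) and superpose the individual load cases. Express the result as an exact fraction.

Load 1 — point force P=-3 kN at a=16/3 m (b=L-a=32/3):
  M_1 = Pa²(a+3b)(L-x)/L³ - Pa²b/L²  [x>a] = (-3)·(16/3)²·((16/3)+3·(32/3))·(16-(64/5))/16³ - (-3)·(16/3)²·(32/3)/16² = 16/15 kN·m
Load 2 — uniform load w=-10 kN/m over full span:
  M_2 = wLx/2 - wL²/12 - wx²/2 = (-10)·16·(64/5)/2 - (-10)·16²/12 - (-10)·(64/5)²/2 = 128/15 kN·m
Load 3 — triangular load w₀=10 kN/m (0→w₀ over full span):
  M_3 = 3w₀Lx/20 - w₀L²/30 - w₀x³/(6L) = 3·10·16·(64/5)/20 - 10·16²/30 - 10·(64/5)³/(6·16) = 256/75 kN·m
Superposition: M = Σ M_i = 976/75 kN·m ≈ 13.013333 kN·m

M(64/5) = 976/75 kN·m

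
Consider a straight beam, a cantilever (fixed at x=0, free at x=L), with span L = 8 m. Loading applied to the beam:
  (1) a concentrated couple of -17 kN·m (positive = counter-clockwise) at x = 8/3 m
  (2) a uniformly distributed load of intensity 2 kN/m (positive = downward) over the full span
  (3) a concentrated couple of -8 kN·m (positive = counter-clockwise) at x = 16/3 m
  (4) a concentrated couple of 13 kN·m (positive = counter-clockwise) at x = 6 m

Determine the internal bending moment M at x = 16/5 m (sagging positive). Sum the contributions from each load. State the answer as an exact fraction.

M(16/5) = -451/25 kN·m

Load 1 — applied couple M₀=-17 kN·m at a=8/3 m (b=L-a=16/3):
  M_1 = 0  [x>a] = 0 kN·m
Load 2 — uniform load w=2 kN/m over full span:
  M_2 = -w(L-x)²/2 = -2·(8-(16/5))²/2 = -576/25 kN·m
Load 3 — applied couple M₀=-8 kN·m at a=16/3 m (b=L-a=8/3):
  M_3 = M₀  [x≤a] = (-8) = -8 kN·m
Load 4 — applied couple M₀=13 kN·m at a=6 m (b=L-a=2):
  M_4 = M₀  [x≤a] = 13 = 13 kN·m
Superposition: M = Σ M_i = -451/25 kN·m ≈ -18.040000 kN·m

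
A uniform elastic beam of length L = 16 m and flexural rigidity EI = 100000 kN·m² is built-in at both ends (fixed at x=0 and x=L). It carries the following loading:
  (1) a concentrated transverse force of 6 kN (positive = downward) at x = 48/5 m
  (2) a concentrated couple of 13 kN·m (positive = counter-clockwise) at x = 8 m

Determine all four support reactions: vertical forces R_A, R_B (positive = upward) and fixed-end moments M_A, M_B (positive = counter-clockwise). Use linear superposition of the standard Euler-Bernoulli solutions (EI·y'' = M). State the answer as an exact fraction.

Load 1 — point force P=6 kN at a=48/5 m (b=L-a=32/5):
  R_A = Pb²(3a+b)/L³ = 6·(32/5)²·(3·(48/5)+(32/5))/16³ = 264/125 kN
  M_A = Pab²/L² = 6·(48/5)·(32/5)²/16² = 1152/125 kN·m
  R_B = Pa²(a+3b)/L³ = 6·(48/5)²·((48/5)+3·(32/5))/16³ = 486/125 kN
  M_B = -Pa²b/L² = -6·(48/5)²·(32/5)/16² = -1728/125 kN·m
Load 2 — applied couple M₀=13 kN·m at a=8 m (b=L-a=8):
  R_A = 6M₀ab/L³ = 6·13·8·8/16³ = 39/32 kN
  M_A = M₀b(2a-b)/L² = 13·8·(2·8-8)/16² = 13/4 kN·m
  R_B = -6M₀ab/L³ = -6·13·8·8/16³ = -39/32 kN
  M_B = M₀a(2b-a)/L² = 13·8·(2·8-8)/16² = 13/4 kN·m
Superposition: R_A = 13323/4000 kN, M_A = 6233/500 kN·m, R_B = 10677/4000 kN, M_B = -5287/500 kN·m

R_A = 13323/4000 kN, M_A = 6233/500 kN·m, R_B = 10677/4000 kN, M_B = -5287/500 kN·m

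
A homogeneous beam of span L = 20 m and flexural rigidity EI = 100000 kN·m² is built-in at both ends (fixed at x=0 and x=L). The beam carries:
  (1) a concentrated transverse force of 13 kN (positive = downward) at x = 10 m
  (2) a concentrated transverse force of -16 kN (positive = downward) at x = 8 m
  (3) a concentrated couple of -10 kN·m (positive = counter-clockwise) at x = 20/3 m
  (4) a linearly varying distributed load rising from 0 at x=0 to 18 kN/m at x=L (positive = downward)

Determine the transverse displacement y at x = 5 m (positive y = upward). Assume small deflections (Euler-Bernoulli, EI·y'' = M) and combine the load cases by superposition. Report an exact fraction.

Load 1 — point force P=13 kN at a=10 m (b=L-a=10):
  y_1 = -Pb²x²(3aL-(3a+b)x)/(6L³EI)  [x≤a] = -13·10²·5²·(3·10·20-(3·10+10)·5)/(6·20³·100000) = -13/4800 m
Load 2 — point force P=-16 kN at a=8 m (b=L-a=12):
  y_2 = -Pb²x²(3aL-(3a+b)x)/(6L³EI)  [x≤a] = -(-16)·12²·5²·(3·8·20-(3·8+12)·5)/(6·20³·100000) = 9/2500 m
Load 3 — applied couple M₀=-10 kN·m at a=20/3 m (b=L-a=40/3):
  y_3 = (R_Ax³/6 - M_Ax²/2)/EI  [x≤a] with R_A=-2/3, M_A=0 = ((-2/3)·5³/6 - 0·5²/2)/100000 = -1/7200 m
Load 4 — triangular load w₀=18 kN/m (0→w₀ over full span):
  y_4 = -w₀x²(L-x)²(x+2L)/(120LEI) = -18·5²·(20-5)²·(5+2·20)/(120·20·100000) = -243/12800 m
Superposition: y = Σ y_i = -52507/2880000 m ≈ -0.018232 m

y(5) = -52507/2880000 m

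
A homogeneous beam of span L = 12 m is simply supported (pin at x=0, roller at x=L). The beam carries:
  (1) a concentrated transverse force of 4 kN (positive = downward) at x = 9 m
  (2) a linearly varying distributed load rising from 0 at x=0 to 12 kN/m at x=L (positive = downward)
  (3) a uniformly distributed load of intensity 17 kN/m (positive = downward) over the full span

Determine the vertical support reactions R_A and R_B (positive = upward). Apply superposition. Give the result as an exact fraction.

R_A = 127 kN, R_B = 153 kN

Load 1 — point force P=4 kN at a=9 m (b=L-a=3):
  R_A = Pb/L = 4·3/12 = 1 kN
  R_B = Pa/L = 4·9/12 = 3 kN
Load 2 — triangular load w₀=12 kN/m (0→w₀ over full span):
  R_A = w₀L/6 = 12·12/6 = 24 kN
  R_B = w₀L/3 = 12·12/3 = 48 kN
Load 3 — uniform load w=17 kN/m over full span:
  R_A = wL/2 = 17·12/2 = 102 kN
  R_B = wL/2 = 17·12/2 = 102 kN
Superposition: R_A = 127 kN, R_B = 153 kN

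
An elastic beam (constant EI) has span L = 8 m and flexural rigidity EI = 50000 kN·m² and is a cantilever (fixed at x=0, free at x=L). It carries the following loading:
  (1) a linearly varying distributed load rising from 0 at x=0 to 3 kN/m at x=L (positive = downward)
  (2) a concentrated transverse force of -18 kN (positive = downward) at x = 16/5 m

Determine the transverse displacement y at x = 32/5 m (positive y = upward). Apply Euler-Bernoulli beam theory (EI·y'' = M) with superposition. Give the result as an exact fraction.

y(32/5) = -320768/48828125 m

Load 1 — triangular load w₀=3 kN/m (0→w₀ over full span):
  y_1 = (w₀Lx³/12-w₀L²x²/6-w₀x⁵/(120L))/EI = (3·8·(32/5)³/12-3·8²·(32/5)²/6-3·(32/5)⁵/(120·8))/50000 = -800768/48828125 m
Load 2 — point force P=-18 kN at a=16/5 m (b=L-a=24/5):
  y_2 = -Pa²(3x-a)/(6EI)  [x>a] = -(-18)·(16/5)²·(3·(32/5)-(16/5))/(6·50000) = 768/78125 m
Superposition: y = Σ y_i = -320768/48828125 m ≈ -0.006569 m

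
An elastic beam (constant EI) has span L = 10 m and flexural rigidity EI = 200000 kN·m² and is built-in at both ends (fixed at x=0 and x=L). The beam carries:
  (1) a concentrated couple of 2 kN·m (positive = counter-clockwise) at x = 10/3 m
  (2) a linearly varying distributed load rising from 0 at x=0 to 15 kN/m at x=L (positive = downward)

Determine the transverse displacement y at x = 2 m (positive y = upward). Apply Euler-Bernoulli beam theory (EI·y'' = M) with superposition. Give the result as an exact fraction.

y(2) = -197/562500 m

Load 1 — applied couple M₀=2 kN·m at a=10/3 m (b=L-a=20/3):
  y_1 = (R_Ax³/6 - M_Ax²/2)/EI  [x≤a] with R_A=4/15, M_A=0 = ((4/15)·2³/6 - 0·2²/2)/200000 = 1/562500 m
Load 2 — triangular load w₀=15 kN/m (0→w₀ over full span):
  y_2 = -w₀x²(L-x)²(x+2L)/(120LEI) = -15·2²·(10-2)²·(2+2·10)/(120·10·200000) = -11/31250 m
Superposition: y = Σ y_i = -197/562500 m ≈ -0.000350 m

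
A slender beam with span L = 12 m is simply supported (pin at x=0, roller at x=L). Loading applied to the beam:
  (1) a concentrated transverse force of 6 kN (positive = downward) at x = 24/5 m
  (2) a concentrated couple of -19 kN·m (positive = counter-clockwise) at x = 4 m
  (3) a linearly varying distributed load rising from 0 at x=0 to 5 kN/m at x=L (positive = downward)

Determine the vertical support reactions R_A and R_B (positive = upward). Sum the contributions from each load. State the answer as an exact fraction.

R_A = 721/60 kN, R_B = 1439/60 kN

Load 1 — point force P=6 kN at a=24/5 m (b=L-a=36/5):
  R_A = Pb/L = 6·(36/5)/12 = 18/5 kN
  R_B = Pa/L = 6·(24/5)/12 = 12/5 kN
Load 2 — applied couple M₀=-19 kN·m at a=4 m (b=L-a=8):
  R_A = M₀/L = (-19)/12 = -19/12 kN
  R_B = -M₀/L = -(-19)/12 = 19/12 kN
Load 3 — triangular load w₀=5 kN/m (0→w₀ over full span):
  R_A = w₀L/6 = 5·12/6 = 10 kN
  R_B = w₀L/3 = 5·12/3 = 20 kN
Superposition: R_A = 721/60 kN, R_B = 1439/60 kN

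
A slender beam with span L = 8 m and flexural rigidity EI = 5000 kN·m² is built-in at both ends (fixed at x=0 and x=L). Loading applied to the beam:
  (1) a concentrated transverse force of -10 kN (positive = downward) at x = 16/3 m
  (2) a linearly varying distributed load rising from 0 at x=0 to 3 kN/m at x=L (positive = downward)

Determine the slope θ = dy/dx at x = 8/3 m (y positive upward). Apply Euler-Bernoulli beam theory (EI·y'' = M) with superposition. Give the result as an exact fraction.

Load 1 — point force P=-10 kN at a=16/3 m (b=L-a=8/3):
  θ_1 = -Pb²x(2aL-(3a+b)x)/(2L³EI)  [x≤a] = -(-10)·(8/3)²·(8/3)·(2·(16/3)·8-(3·(16/3)+(8/3))·(8/3))/(2·8³·5000) = 8/6075 rad
Load 2 — triangular load w₀=3 kN/m (0→w₀ over full span):
  θ_2 = -w₀(2x(L-x)(L-2x)(x+2L)+x²(L-x)²)/(120LEI) = -3·(2·(8/3)·(8-(8/3))·(8-2·(8/3))·((8/3)+2·8)+(8/3)²·(8-(8/3))²)/(120·8·5000) = -256/253125 rad
Superposition: θ = Σ θ_i = 232/759375 rad ≈ 0.000306 rad

θ(8/3) = 232/759375 rad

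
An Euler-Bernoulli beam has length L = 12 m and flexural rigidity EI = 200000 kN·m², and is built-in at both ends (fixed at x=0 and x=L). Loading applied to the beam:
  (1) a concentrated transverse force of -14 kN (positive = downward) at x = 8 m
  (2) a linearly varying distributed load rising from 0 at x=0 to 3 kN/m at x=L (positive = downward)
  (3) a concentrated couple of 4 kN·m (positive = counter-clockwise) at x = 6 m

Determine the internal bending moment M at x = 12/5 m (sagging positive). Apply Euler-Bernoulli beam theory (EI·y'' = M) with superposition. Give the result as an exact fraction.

M(12/5) = 719/375 kN·m

Load 1 — point force P=-14 kN at a=8 m (b=L-a=4):
  M_1 = Pb²(3a+b)x/L³ - Pab²/L²  [x≤a] = (-14)·4²·(3·8+4)·(12/5)/12³ - (-14)·8·4²/12² = 56/15 kN·m
Load 2 — triangular load w₀=3 kN/m (0→w₀ over full span):
  M_2 = 3w₀Lx/20 - w₀L²/30 - w₀x³/(6L) = 3·3·12·(12/5)/20 - 3·12²/30 - 3·(12/5)³/(6·12) = -252/125 kN·m
Load 3 — applied couple M₀=4 kN·m at a=6 m (b=L-a=6):
  M_3 = R_Ax - M_A  [x≤a] with R_A=1/2, M_A=1 = (1/2)·(12/5) - 1 = 1/5 kN·m
Superposition: M = Σ M_i = 719/375 kN·m ≈ 1.917333 kN·m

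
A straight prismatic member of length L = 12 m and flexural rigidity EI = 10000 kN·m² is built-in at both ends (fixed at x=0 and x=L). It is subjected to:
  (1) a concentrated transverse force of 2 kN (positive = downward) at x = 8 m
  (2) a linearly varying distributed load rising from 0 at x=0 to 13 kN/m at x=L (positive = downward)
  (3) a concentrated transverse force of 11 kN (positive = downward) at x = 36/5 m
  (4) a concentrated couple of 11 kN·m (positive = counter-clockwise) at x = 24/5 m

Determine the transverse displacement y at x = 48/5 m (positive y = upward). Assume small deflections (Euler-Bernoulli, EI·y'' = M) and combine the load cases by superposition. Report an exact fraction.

y(48/5) = -116644/5859375 m

Load 1 — point force P=2 kN at a=8 m (b=L-a=4):
  y_1 = -Pa²(L-x)²(3bL-(3b+a)(L-x))/(6L³EI)  [x>a] = -2·8²·(12-(48/5))²·(3·4·12-(3·4+8)·(12-(48/5)))/(6·12³·10000) = -32/46875 m
Load 2 — triangular load w₀=13 kN/m (0→w₀ over full span):
  y_2 = -w₀x²(L-x)²(x+2L)/(120LEI) = -13·(48/5)²·(12-(48/5))²·((48/5)+2·12)/(120·12·10000) = -157248/9765625 m
Load 3 — point force P=11 kN at a=36/5 m (b=L-a=24/5):
  y_3 = -Pa²(L-x)²(3bL-(3b+a)(L-x))/(6L³EI)  [x>a] = -11·(36/5)²·(12-(48/5))²·(3·(24/5)·12-(3·(24/5)+(36/5))·(12-(48/5)))/(6·12³·10000) = -37422/9765625 m
Load 4 — applied couple M₀=11 kN·m at a=24/5 m (b=L-a=36/5):
  y_4 = (R_Ax³/6 - M_Ax²/2 - M₀(x-a)²/2)/EI  [x>a] with R_A=33/25, M_A=33/25 = ((33/25)·(48/5)³/6 - (33/25)·(48/5)²/2 - 11·((48/5)-(24/5))²/2)/10000 = 1386/1953125 m
Superposition: y = Σ y_i = -116644/5859375 m ≈ -0.019907 m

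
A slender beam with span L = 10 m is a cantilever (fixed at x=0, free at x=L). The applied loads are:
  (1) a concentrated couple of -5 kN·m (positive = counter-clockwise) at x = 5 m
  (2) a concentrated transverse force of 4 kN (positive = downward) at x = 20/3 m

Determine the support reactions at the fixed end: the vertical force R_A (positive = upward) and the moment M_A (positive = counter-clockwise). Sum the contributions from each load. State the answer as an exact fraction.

R_A = 4 kN, M_A = 95/3 kN·m

Load 1 — applied couple M₀=-5 kN·m at a=5 m (b=L-a=5):
  R_A = 0 kN
  M_A = -M₀ = -(-5) = 5 kN·m
Load 2 — point force P=4 kN at a=20/3 m (b=L-a=10/3):
  R_A = P = 4 kN
  M_A = Pa = 4·(20/3) = 80/3 kN·m
Superposition: R_A = 4 kN, M_A = 95/3 kN·m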